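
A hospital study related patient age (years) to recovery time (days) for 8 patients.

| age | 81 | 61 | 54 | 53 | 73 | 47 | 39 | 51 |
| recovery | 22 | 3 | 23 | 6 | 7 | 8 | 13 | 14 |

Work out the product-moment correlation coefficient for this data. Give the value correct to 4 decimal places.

n = 8, Σx = 459, Σy = 96, Σx² = 27667, Σy² = 1536, Σxy = 5633
nΣxy − ΣxΣy = 45064 − 44064 = 1000
nΣx² − (Σx)² = 221336 − 210681 = 10655; nΣy² − (Σy)² = 12288 − 9216 = 3072
r = 1000 / √(10655 × 3072) = 1000 / 5721.2027 ≈ 0.1748

0.1748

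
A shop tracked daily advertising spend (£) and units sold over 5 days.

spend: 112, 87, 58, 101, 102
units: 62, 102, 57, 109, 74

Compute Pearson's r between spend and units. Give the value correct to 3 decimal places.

0.260

n = 5, Σx = 460, Σy = 404, Σx² = 44082, Σy² = 34854, Σxy = 37681
nΣxy − ΣxΣy = 188405 − 185840 = 2565
nΣx² − (Σx)² = 220410 − 211600 = 8810; nΣy² − (Σy)² = 174270 − 163216 = 11054
r = 2565 / √(8810 × 11054) = 2565 / 9868.4214 ≈ 0.260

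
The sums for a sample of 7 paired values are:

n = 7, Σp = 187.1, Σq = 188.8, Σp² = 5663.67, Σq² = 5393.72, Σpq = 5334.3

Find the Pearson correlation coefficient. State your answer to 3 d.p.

0.644

r = (nΣpq − ΣpΣq) / √[(nΣp² − (Σp)²)(nΣq² − (Σq)²)]
Numerator: 7×5334.3 − 187.1×188.8 = 2015.62
Denominator: √[(39645.69 − 35006.41)(37756.04 − 35645.44)] = √[4639.28 × 2110.6] = 3129.1635
r = 2015.62 / 3129.1635 ≈ 0.644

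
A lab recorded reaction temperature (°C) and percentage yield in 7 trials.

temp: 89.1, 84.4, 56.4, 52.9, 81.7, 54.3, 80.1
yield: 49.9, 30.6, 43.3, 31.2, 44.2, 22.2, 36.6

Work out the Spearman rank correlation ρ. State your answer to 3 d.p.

Rank temp: 7, 6, 3, 1, 5, 2, 4
Rank yield: 7, 2, 5, 3, 6, 1, 4
d = rank(temp) − rank(yield): 0, 4, -2, -2, -1, 1, 0; Σd² = 26
ρ = 1 − 6Σd² / [n(n²−1)] = 1 − 6×26 / (7×48) = 1 − 156/336 ≈ 0.536

0.536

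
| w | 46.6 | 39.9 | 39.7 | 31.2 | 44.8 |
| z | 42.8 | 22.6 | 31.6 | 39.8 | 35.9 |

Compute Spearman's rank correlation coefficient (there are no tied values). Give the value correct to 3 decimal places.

0.300

Rank w: 5, 3, 2, 1, 4
Rank z: 5, 1, 2, 4, 3
d = rank(w) − rank(z): 0, 2, 0, -3, 1; Σd² = 14
ρ = 1 − 6Σd² / [n(n²−1)] = 1 − 6×14 / (5×24) = 1 − 84/120 ≈ 0.300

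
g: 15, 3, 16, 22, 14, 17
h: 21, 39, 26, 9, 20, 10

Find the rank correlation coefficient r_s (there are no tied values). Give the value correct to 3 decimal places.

-0.771

Rank g: 3, 1, 4, 6, 2, 5
Rank h: 4, 6, 5, 1, 3, 2
d = rank(g) − rank(h): -1, -5, -1, 5, -1, 3; Σd² = 62
ρ = 1 − 6Σd² / [n(n²−1)] = 1 − 6×62 / (6×35) = 1 − 372/210 ≈ -0.771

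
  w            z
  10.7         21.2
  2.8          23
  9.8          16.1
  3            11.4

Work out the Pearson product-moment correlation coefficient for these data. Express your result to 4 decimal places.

0.1761

n = 4, Σw = 26.3, Σz = 71.7, Σw² = 227.37, Σz² = 1367.61, Σwz = 483.22
nΣwz − ΣwΣz = 1932.88 − 1885.71 = 47.17
nΣw² − (Σw)² = 909.48 − 691.69 = 217.79; nΣz² − (Σz)² = 5470.44 − 5140.89 = 329.55
r = 47.17 / √(217.79 × 329.55) = 47.17 / 267.9043 ≈ 0.1761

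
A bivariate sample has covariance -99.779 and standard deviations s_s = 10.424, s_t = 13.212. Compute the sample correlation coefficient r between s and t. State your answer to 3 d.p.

-0.724

r = Cov(s,t) / (s_s · s_t) = -99.779 / (10.424 × 13.212)
  = -99.779 / 137.7219 ≈ -0.724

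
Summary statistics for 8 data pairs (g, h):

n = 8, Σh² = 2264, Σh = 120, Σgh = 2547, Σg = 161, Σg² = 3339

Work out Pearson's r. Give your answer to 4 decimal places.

0.6163

r = (nΣgh − ΣgΣh) / √[(nΣg² − (Σg)²)(nΣh² − (Σh)²)]
Numerator: 8×2547 − 161×120 = 1056
Denominator: √[(26712 − 25921)(18112 − 14400)] = √[791 × 3712] = 1713.5320
r = 1056 / 1713.5320 ≈ 0.6163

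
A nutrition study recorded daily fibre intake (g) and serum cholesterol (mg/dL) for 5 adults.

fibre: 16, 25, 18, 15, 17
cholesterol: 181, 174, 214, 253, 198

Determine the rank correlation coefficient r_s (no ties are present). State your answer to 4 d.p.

Rank fibre: 2, 5, 4, 1, 3
Rank cholesterol: 2, 1, 4, 5, 3
d = rank(fibre) − rank(cholesterol): 0, 4, 0, -4, 0; Σd² = 32
ρ = 1 − 6Σd² / [n(n²−1)] = 1 − 6×32 / (5×24) = 1 − 192/120 ≈ -0.6000

-0.6000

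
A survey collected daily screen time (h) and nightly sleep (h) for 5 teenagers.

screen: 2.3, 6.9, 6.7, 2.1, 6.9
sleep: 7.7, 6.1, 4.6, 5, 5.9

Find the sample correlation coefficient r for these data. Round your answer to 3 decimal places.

n = 5, Σx = 24.9, Σy = 29.3, Σx² = 149.81, Σy² = 177.47, Σxy = 141.83
nΣxy − ΣxΣy = 709.15 − 729.57 = -20.42
nΣx² − (Σx)² = 749.05 − 620.01 = 129.04; nΣy² − (Σy)² = 887.35 − 858.49 = 28.86
r = -20.42 / √(129.04 × 28.86) = -20.42 / 61.0254 ≈ -0.335

-0.335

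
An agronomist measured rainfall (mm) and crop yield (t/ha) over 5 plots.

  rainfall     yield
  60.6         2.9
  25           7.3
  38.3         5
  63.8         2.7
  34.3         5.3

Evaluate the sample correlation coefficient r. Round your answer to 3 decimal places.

-0.978

n = 5, Σx = 222, Σy = 23.2, Σx² = 11011.18, Σy² = 122.08, Σxy = 903.79
nΣxy − ΣxΣy = 4518.95 − 5150.4 = -631.45
nΣx² − (Σx)² = 55055.9 − 49284 = 5771.9; nΣy² − (Σy)² = 610.4 − 538.24 = 72.16
r = -631.45 / √(5771.9 × 72.16) = -631.45 / 645.3683 ≈ -0.978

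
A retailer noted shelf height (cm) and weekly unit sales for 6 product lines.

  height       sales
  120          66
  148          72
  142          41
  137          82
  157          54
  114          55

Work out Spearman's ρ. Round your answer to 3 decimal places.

Rank height: 2, 5, 4, 3, 6, 1
Rank sales: 4, 5, 1, 6, 2, 3
d = rank(height) − rank(sales): -2, 0, 3, -3, 4, -2; Σd² = 42
ρ = 1 − 6Σd² / [n(n²−1)] = 1 − 6×42 / (6×35) = 1 − 252/210 ≈ -0.200

-0.200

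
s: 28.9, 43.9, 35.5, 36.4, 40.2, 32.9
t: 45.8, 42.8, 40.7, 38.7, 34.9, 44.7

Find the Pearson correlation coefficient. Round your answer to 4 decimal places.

-0.5429

n = 6, Σs = 217.8, Σt = 247.6, Σs² = 8046.08, Σt² = 10299.76, Σst = 8929.68
nΣst − ΣsΣt = 53578.08 − 53927.28 = -349.2
nΣs² − (Σs)² = 48276.48 − 47436.84 = 839.64; nΣt² − (Σt)² = 61798.56 − 61305.76 = 492.8
r = -349.2 / √(839.64 × 492.8) = -349.2 / 643.2531 ≈ -0.5429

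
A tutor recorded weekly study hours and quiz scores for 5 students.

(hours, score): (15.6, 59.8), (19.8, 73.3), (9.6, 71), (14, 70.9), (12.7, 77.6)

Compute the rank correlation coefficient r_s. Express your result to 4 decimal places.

Rank hours: 4, 5, 1, 3, 2
Rank score: 1, 4, 3, 2, 5
d = rank(hours) − rank(score): 3, 1, -2, 1, -3; Σd² = 24
ρ = 1 − 6Σd² / [n(n²−1)] = 1 − 6×24 / (5×24) = 1 − 144/120 ≈ -0.2000

-0.2000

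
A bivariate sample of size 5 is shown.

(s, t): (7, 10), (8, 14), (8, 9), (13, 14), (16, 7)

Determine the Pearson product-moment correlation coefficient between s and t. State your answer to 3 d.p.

n = 5, Σs = 52, Σt = 54, Σs² = 602, Σt² = 622, Σst = 548
nΣst − ΣsΣt = 2740 − 2808 = -68
nΣs² − (Σs)² = 3010 − 2704 = 306; nΣt² − (Σt)² = 3110 − 2916 = 194
r = -68 / √(306 × 194) = -68 / 243.6473 ≈ -0.279

-0.279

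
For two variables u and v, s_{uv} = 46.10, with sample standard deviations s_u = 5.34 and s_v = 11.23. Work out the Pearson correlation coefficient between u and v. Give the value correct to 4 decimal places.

r = Cov(u,v) / (s_u · s_v) = 46.10 / (5.34 × 11.23)
  = 46.10 / 59.9682 ≈ 0.7687

0.7687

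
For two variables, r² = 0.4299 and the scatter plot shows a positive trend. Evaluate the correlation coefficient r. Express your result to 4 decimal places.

|r| = √0.4299 = 0.6557
The association is positive, so r = 0.6557.

0.6557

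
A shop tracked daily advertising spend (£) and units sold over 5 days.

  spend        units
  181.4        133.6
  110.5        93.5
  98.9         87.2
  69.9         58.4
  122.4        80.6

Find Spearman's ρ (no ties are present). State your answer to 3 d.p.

Rank spend: 5, 3, 2, 1, 4
Rank units: 5, 4, 3, 1, 2
d = rank(spend) − rank(units): 0, -1, -1, 0, 2; Σd² = 6
ρ = 1 − 6Σd² / [n(n²−1)] = 1 − 6×6 / (5×24) = 1 − 36/120 ≈ 0.700

0.700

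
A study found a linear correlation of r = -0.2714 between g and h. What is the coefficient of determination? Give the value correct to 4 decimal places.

r² = (-0.2714)² = 0.0737

0.0737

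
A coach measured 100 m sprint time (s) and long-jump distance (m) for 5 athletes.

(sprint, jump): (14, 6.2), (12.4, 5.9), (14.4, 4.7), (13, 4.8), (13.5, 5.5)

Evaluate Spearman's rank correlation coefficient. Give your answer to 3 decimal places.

Rank sprint: 4, 1, 5, 2, 3
Rank jump: 5, 4, 1, 2, 3
d = rank(sprint) − rank(jump): -1, -3, 4, 0, 0; Σd² = 26
ρ = 1 − 6Σd² / [n(n²−1)] = 1 − 6×26 / (5×24) = 1 − 156/120 ≈ -0.300

-0.300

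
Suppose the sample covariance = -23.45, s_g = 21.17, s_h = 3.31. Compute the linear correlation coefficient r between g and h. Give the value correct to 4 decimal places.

-0.3347

r = Cov(g,h) / (s_g · s_h) = -23.45 / (21.17 × 3.31)
  = -23.45 / 70.0727 ≈ -0.3347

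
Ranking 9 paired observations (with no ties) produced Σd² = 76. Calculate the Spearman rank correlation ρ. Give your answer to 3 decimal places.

ρ = 1 − 6Σd² / [n(n²−1)] = 1 − 6×76 / (9×80)
  = 1 − 456/720 = 1 − 0.6333 ≈ 0.367

0.367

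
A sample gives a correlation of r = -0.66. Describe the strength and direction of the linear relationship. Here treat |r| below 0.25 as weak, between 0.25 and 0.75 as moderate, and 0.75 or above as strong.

r = -0.66 < 0 so the relationship is negative.
|r| = 0.66, which falls in the moderate range.

moderate negative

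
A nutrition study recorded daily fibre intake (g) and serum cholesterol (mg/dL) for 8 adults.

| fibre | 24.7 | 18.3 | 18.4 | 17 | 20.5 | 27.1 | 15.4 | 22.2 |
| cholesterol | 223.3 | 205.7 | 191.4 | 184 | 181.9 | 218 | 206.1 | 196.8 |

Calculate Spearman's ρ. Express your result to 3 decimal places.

Rank fibre: 7, 3, 4, 2, 5, 8, 1, 6
Rank cholesterol: 8, 5, 3, 2, 1, 7, 6, 4
d = rank(fibre) − rank(cholesterol): -1, -2, 1, 0, 4, 1, -5, 2; Σd² = 52
ρ = 1 − 6Σd² / [n(n²−1)] = 1 − 6×52 / (8×63) = 1 − 312/504 ≈ 0.381

0.381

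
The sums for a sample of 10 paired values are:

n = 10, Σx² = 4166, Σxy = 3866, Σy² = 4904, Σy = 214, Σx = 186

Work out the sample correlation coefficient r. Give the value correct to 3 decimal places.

-0.239

r = (nΣxy − ΣxΣy) / √[(nΣx² − (Σx)²)(nΣy² − (Σy)²)]
Numerator: 10×3866 − 186×214 = -1144
Denominator: √[(41660 − 34596)(49040 − 45796)] = √[7064 × 3244] = 4787.0258
r = -1144 / 4787.0258 ≈ -0.239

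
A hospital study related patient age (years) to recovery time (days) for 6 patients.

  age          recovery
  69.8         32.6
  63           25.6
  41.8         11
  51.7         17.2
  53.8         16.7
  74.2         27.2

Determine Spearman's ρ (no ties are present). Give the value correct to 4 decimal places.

0.8857

Rank age: 5, 4, 1, 2, 3, 6
Rank recovery: 6, 4, 1, 3, 2, 5
d = rank(age) − rank(recovery): -1, 0, 0, -1, 1, 1; Σd² = 4
ρ = 1 − 6Σd² / [n(n²−1)] = 1 − 6×4 / (6×35) = 1 − 24/210 ≈ 0.8857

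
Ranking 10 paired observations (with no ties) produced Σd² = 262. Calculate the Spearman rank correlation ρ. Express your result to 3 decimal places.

-0.588

ρ = 1 − 6Σd² / [n(n²−1)] = 1 − 6×262 / (10×99)
  = 1 − 1572/990 = 1 − 1.5879 ≈ -0.588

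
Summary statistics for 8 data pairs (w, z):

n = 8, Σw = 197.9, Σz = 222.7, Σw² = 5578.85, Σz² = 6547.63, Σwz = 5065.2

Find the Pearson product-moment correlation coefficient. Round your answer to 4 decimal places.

r = (nΣwz − ΣwΣz) / √[(nΣw² − (Σw)²)(nΣz² − (Σz)²)]
Numerator: 8×5065.2 − 197.9×222.7 = -3550.73
Denominator: √[(44630.8 − 39164.41)(52381.04 − 49595.29)] = √[5466.39 × 2785.75] = 3902.3065
r = -3550.73 / 3902.3065 ≈ -0.9099

-0.9099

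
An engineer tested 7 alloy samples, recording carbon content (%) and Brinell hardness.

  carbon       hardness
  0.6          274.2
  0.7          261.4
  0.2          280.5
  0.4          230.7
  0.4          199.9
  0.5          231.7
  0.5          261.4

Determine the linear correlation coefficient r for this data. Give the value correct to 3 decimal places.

n = 7, Σx = 3.3, Σy = 1739.8, Σx² = 1.71, Σy² = 437393.2, Σxy = 822.39
nΣxy − ΣxΣy = 5756.73 − 5741.34 = 15.39
nΣx² − (Σx)² = 11.97 − 10.89 = 1.08; nΣy² − (Σy)² = 3061752.4 − 3026904.04 = 34848.36
r = 15.39 / √(1.08 × 34848.36) = 15.39 / 194.0006 ≈ 0.079

0.079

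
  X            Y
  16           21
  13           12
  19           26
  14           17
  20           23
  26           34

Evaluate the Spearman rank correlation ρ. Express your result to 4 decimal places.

Rank X: 3, 1, 4, 2, 5, 6
Rank Y: 3, 1, 5, 2, 4, 6
d = rank(X) − rank(Y): 0, 0, -1, 0, 1, 0; Σd² = 2
ρ = 1 − 6Σd² / [n(n²−1)] = 1 − 6×2 / (6×35) = 1 − 12/210 ≈ 0.9429

0.9429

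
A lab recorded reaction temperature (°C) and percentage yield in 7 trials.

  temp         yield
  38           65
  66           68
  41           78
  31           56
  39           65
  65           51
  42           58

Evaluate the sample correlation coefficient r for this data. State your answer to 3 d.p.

n = 7, Σx = 322, Σy = 441, Σx² = 15952, Σy² = 28259, Σxy = 20178
nΣxy − ΣxΣy = 141246 − 142002 = -756
nΣx² − (Σx)² = 111664 − 103684 = 7980; nΣy² − (Σy)² = 197813 − 194481 = 3332
r = -756 / √(7980 × 3332) = -756 / 5156.4872 ≈ -0.147

-0.147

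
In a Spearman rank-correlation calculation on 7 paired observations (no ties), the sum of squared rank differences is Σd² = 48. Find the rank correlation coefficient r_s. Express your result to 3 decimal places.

0.143

ρ = 1 − 6Σd² / [n(n²−1)] = 1 − 6×48 / (7×48)
  = 1 − 288/336 = 1 − 0.8571 ≈ 0.143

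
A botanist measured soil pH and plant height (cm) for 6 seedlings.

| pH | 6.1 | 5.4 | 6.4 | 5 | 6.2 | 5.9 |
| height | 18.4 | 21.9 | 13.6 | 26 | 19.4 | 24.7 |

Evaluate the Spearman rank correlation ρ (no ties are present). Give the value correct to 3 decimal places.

-0.886

Rank pH: 4, 2, 6, 1, 5, 3
Rank height: 2, 4, 1, 6, 3, 5
d = rank(pH) − rank(height): 2, -2, 5, -5, 2, -2; Σd² = 66
ρ = 1 − 6Σd² / [n(n²−1)] = 1 − 6×66 / (6×35) = 1 − 396/210 ≈ -0.886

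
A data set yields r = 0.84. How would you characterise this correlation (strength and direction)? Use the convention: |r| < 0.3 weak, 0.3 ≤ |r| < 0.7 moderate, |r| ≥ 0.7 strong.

strong positive

r = 0.84 > 0 so the relationship is positive.
|r| = 0.84, which falls in the strong range.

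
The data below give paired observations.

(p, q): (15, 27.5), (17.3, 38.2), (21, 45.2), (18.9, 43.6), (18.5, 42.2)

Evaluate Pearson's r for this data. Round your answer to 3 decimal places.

n = 5, Σp = 90.7, Σq = 196.7, Σp² = 1664.75, Σq² = 7940.33, Σpq = 3627.3
nΣpq − ΣpΣq = 18136.5 − 17840.69 = 295.81
nΣp² − (Σp)² = 8323.75 − 8226.49 = 97.26; nΣq² − (Σq)² = 39701.65 − 38690.89 = 1010.76
r = 295.81 / √(97.26 × 1010.76) = 295.81 / 313.5387 ≈ 0.943

0.943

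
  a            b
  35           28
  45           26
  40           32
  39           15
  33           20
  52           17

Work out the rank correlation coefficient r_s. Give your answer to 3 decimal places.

Rank a: 2, 5, 4, 3, 1, 6
Rank b: 5, 4, 6, 1, 3, 2
d = rank(a) − rank(b): -3, 1, -2, 2, -2, 4; Σd² = 38
ρ = 1 − 6Σd² / [n(n²−1)] = 1 − 6×38 / (6×35) = 1 − 228/210 ≈ -0.086

-0.086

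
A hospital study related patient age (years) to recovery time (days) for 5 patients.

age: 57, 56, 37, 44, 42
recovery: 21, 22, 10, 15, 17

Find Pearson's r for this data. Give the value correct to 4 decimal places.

0.9359

n = 5, Σx = 236, Σy = 85, Σx² = 11454, Σy² = 1539, Σxy = 4173
nΣxy − ΣxΣy = 20865 − 20060 = 805
nΣx² − (Σx)² = 57270 − 55696 = 1574; nΣy² − (Σy)² = 7695 − 7225 = 470
r = 805 / √(1574 × 470) = 805 / 860.1046 ≈ 0.9359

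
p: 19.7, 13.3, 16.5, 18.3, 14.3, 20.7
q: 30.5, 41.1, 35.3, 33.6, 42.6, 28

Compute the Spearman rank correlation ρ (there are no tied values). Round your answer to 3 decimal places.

Rank p: 5, 1, 3, 4, 2, 6
Rank q: 2, 5, 4, 3, 6, 1
d = rank(p) − rank(q): 3, -4, -1, 1, -4, 5; Σd² = 68
ρ = 1 − 6Σd² / [n(n²−1)] = 1 − 6×68 / (6×35) = 1 − 408/210 ≈ -0.943

-0.943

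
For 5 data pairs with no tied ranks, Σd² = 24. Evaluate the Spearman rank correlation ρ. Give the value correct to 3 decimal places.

ρ = 1 − 6Σd² / [n(n²−1)] = 1 − 6×24 / (5×24)
  = 1 − 144/120 = 1 − 1.2000 ≈ -0.200

-0.200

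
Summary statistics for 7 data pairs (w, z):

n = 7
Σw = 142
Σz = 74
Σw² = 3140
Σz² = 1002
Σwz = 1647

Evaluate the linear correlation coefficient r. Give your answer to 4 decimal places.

r = (nΣwz − ΣwΣz) / √[(nΣw² − (Σw)²)(nΣz² − (Σz)²)]
Numerator: 7×1647 − 142×74 = 1021
Denominator: √[(21980 − 20164)(7014 − 5476)] = √[1816 × 1538] = 1671.2295
r = 1021 / 1671.2295 ≈ 0.6109

0.6109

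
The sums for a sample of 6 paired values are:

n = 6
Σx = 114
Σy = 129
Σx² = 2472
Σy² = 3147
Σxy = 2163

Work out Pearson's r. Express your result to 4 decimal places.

r = (nΣxy − ΣxΣy) / √[(nΣx² − (Σx)²)(nΣy² − (Σy)²)]
Numerator: 6×2163 − 114×129 = -1728
Denominator: √[(14832 − 12996)(18882 − 16641)] = √[1836 × 2241] = 2028.4171
r = -1728 / 2028.4171 ≈ -0.8519

-0.8519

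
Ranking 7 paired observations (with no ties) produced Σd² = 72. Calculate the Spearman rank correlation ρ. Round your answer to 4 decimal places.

ρ = 1 − 6Σd² / [n(n²−1)] = 1 − 6×72 / (7×48)
  = 1 − 432/336 = 1 − 1.28571 ≈ -0.2857

-0.2857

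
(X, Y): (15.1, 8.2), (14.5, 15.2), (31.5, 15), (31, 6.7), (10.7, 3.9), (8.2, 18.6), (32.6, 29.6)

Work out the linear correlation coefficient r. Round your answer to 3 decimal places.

n = 7, ΣX = 143.6, ΣY = 97.2, ΣX² = 3636, ΣY² = 1805.5, ΣXY = 2183.63
nΣXY − ΣXΣY = 15285.41 − 13957.92 = 1327.49
nΣX² − (ΣX)² = 25452 − 20620.96 = 4831.04; nΣY² − (ΣY)² = 12638.5 − 9447.84 = 3190.66
r = 1327.49 / √(4831.04 × 3190.66) = 1327.49 / 3926.0930 ≈ 0.338

0.338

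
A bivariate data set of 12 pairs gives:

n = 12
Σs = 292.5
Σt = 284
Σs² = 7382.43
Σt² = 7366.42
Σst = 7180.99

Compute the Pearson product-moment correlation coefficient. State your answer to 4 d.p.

0.6402

r = (nΣst − ΣsΣt) / √[(nΣs² − (Σs)²)(nΣt² − (Σt)²)]
Numerator: 12×7180.99 − 292.5×284 = 3101.88
Denominator: √[(88589.16 − 85556.25)(88397.04 − 80656)] = √[3032.91 × 7741.04] = 4845.3976
r = 3101.88 / 4845.3976 ≈ 0.6402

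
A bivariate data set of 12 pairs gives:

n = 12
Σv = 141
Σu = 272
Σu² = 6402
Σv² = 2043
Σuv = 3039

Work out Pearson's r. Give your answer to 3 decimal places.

r = (nΣuv − ΣuΣv) / √[(nΣu² − (Σu)²)(nΣv² − (Σv)²)]
Numerator: 12×3039 − 272×141 = -1884
Denominator: √[(76824 − 73984)(24516 − 19881)] = √[2840 × 4635] = 3628.1400
r = -1884 / 3628.1400 ≈ -0.519

-0.519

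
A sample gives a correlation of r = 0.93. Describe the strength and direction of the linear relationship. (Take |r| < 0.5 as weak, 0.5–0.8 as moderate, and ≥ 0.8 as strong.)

strong positive

r = 0.93 > 0 so the relationship is positive.
|r| = 0.93, which falls in the strong range.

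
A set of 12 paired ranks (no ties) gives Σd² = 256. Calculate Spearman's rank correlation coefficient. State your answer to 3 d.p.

0.105

ρ = 1 − 6Σd² / [n(n²−1)] = 1 − 6×256 / (12×143)
  = 1 − 1536/1716 = 1 − 0.8951 ≈ 0.105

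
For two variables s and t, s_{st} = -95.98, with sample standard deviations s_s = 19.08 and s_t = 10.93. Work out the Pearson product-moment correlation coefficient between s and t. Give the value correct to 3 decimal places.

-0.460

r = Cov(s,t) / (s_s · s_t) = -95.98 / (19.08 × 10.93)
  = -95.98 / 208.5444 ≈ -0.460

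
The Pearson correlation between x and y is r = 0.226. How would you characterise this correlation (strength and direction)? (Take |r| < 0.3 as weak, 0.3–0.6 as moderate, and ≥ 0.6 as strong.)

weak positive

r = 0.226 > 0 so the relationship is positive.
|r| = 0.226, which falls in the weak range.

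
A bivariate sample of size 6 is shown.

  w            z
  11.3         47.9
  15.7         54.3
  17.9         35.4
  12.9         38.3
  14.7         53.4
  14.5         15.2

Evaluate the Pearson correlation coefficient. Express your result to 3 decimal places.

n = 6, Σw = 87, Σz = 244.5, Σw² = 1287.34, Σz² = 11045.55, Σwz = 3526.89
nΣwz − ΣwΣz = 21161.34 − 21271.5 = -110.16
nΣw² − (Σw)² = 7724.04 − 7569 = 155.04; nΣz² − (Σz)² = 66273.3 − 59780.25 = 6493.05
r = -110.16 / √(155.04 × 6493.05) = -110.16 / 1003.3357 ≈ -0.110

-0.110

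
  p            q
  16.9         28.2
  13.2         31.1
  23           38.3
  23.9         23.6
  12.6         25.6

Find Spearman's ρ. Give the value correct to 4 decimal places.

-0.1000

Rank p: 3, 2, 4, 5, 1
Rank q: 3, 4, 5, 1, 2
d = rank(p) − rank(q): 0, -2, -1, 4, -1; Σd² = 22
ρ = 1 − 6Σd² / [n(n²−1)] = 1 − 6×22 / (5×24) = 1 − 132/120 ≈ -0.1000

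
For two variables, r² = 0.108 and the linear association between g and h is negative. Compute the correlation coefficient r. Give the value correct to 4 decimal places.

-0.3286

|r| = √0.108 = 0.3286
The association is negative, so r = −0.3286.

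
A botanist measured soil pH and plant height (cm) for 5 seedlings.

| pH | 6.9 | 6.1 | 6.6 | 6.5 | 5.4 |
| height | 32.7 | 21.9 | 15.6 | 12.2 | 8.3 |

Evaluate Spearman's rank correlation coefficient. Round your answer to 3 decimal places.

Rank pH: 5, 2, 4, 3, 1
Rank height: 5, 4, 3, 2, 1
d = rank(pH) − rank(height): 0, -2, 1, 1, 0; Σd² = 6
ρ = 1 − 6Σd² / [n(n²−1)] = 1 − 6×6 / (5×24) = 1 − 36/120 ≈ 0.700

0.700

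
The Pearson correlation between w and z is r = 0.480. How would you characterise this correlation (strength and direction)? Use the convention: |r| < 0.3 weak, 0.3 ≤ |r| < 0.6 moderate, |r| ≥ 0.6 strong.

r = 0.480 > 0 so the relationship is positive.
|r| = 0.480, which falls in the moderate range.

moderate positive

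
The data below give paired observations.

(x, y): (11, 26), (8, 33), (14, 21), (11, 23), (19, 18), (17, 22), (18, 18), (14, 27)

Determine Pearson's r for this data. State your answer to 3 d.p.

-0.860

n = 8, Σx = 112, Σy = 188, Σx² = 1672, Σy² = 4596, Σxy = 2515
nΣxy − ΣxΣy = 20120 − 21056 = -936
nΣx² − (Σx)² = 13376 − 12544 = 832; nΣy² − (Σy)² = 36768 − 35344 = 1424
r = -936 / √(832 × 1424) = -936 / 1088.4705 ≈ -0.860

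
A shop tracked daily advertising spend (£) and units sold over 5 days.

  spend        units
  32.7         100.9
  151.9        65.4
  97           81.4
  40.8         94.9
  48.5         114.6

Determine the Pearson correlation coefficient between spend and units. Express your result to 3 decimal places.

-0.889

n = 5, Σx = 370.9, Σy = 457.2, Σx² = 37568.79, Σy² = 43223.1, Σxy = 30559.51
nΣxy − ΣxΣy = 152797.55 − 169575.48 = -16777.93
nΣx² − (Σx)² = 187843.95 − 137566.81 = 50277.14; nΣy² − (Σy)² = 216115.5 − 209031.84 = 7083.66
r = -16777.93 / √(50277.14 × 7083.66) = -16777.93 / 18871.8352 ≈ -0.889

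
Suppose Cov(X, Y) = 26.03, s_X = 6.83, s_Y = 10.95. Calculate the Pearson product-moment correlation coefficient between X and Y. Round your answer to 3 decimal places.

0.348

r = Cov(X,Y) / (s_X · s_Y) = 26.03 / (6.83 × 10.95)
  = 26.03 / 74.7885 ≈ 0.348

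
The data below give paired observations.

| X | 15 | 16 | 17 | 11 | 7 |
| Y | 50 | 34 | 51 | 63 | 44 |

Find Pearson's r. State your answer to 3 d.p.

-0.184

n = 5, ΣX = 66, ΣY = 242, ΣX² = 940, ΣY² = 12162, ΣXY = 3162
nΣXY − ΣXΣY = 15810 − 15972 = -162
nΣX² − (ΣX)² = 4700 − 4356 = 344; nΣY² − (ΣY)² = 60810 − 58564 = 2246
r = -162 / √(344 × 2246) = -162 / 878.9903 ≈ -0.184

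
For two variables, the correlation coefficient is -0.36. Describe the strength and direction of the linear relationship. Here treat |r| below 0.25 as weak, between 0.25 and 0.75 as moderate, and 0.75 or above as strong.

r = -0.36 < 0 so the relationship is negative.
|r| = 0.36, which falls in the moderate range.

moderate negative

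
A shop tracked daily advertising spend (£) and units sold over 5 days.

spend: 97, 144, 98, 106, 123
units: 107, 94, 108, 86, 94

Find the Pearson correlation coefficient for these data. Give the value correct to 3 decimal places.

-0.496

n = 5, Σx = 568, Σy = 489, Σx² = 66114, Σy² = 48181, Σxy = 55177
nΣxy − ΣxΣy = 275885 − 277752 = -1867
nΣx² − (Σx)² = 330570 − 322624 = 7946; nΣy² − (Σy)² = 240905 − 239121 = 1784
r = -1867 / √(7946 × 1784) = -1867 / 3765.0583 ≈ -0.496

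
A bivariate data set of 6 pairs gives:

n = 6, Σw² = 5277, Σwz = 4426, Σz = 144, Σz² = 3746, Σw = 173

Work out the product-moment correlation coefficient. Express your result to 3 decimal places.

0.947

r = (nΣwz − ΣwΣz) / √[(nΣw² − (Σw)²)(nΣz² − (Σz)²)]
Numerator: 6×4426 − 173×144 = 1644
Denominator: √[(31662 − 29929)(22476 − 20736)] = √[1733 × 1740] = 1736.4965
r = 1644 / 1736.4965 ≈ 0.947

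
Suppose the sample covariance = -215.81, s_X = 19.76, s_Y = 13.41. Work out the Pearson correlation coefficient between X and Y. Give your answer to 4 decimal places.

r = Cov(X,Y) / (s_X · s_Y) = -215.81 / (19.76 × 13.41)
  = -215.81 / 264.9816 ≈ -0.8144

-0.8144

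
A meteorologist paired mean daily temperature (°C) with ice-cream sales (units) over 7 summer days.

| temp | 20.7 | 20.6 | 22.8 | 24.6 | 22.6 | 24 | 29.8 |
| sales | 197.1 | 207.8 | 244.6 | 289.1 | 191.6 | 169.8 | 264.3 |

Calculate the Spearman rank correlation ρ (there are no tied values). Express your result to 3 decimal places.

Rank temp: 2, 1, 4, 6, 3, 5, 7
Rank sales: 3, 4, 5, 7, 2, 1, 6
d = rank(temp) − rank(sales): -1, -3, -1, -1, 1, 4, 1; Σd² = 30
ρ = 1 − 6Σd² / [n(n²−1)] = 1 − 6×30 / (7×48) = 1 − 180/336 ≈ 0.464

0.464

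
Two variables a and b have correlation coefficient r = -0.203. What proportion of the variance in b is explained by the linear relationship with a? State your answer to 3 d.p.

0.041

r² = (-0.203)² = 0.041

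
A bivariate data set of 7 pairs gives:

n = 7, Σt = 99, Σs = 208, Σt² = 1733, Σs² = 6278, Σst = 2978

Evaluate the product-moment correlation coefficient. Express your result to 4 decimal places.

0.2015

r = (nΣst − ΣsΣt) / √[(nΣs² − (Σs)²)(nΣt² − (Σt)²)]
Numerator: 7×2978 − 208×99 = 254
Denominator: √[(43946 − 43264)(12131 − 9801)] = √[682 × 2330] = 1260.5792
r = 254 / 1260.5792 ≈ 0.2015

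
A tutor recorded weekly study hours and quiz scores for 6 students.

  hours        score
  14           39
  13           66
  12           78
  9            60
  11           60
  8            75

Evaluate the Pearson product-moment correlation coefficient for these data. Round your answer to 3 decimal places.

-0.502

n = 6, Σx = 67, Σy = 378, Σx² = 775, Σy² = 24786, Σxy = 4140
nΣxy − ΣxΣy = 24840 − 25326 = -486
nΣx² − (Σx)² = 4650 − 4489 = 161; nΣy² − (Σy)² = 148716 − 142884 = 5832
r = -486 / √(161 × 5832) = -486 / 968.9954 ≈ -0.502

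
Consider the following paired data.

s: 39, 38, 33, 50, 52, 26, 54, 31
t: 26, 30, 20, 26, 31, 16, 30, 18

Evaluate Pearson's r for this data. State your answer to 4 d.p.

0.8484

n = 8, Σs = 323, Σt = 197, Σs² = 13811, Σt² = 5093, Σst = 8320
nΣst − ΣsΣt = 66560 − 63631 = 2929
nΣs² − (Σs)² = 110488 − 104329 = 6159; nΣt² − (Σt)² = 40744 − 38809 = 1935
r = 2929 / √(6159 × 1935) = 2929 / 3452.1971 ≈ 0.8484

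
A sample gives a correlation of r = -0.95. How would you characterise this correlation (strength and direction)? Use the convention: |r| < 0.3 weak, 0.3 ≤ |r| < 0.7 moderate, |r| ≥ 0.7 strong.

strong negative

r = -0.95 < 0 so the relationship is negative.
|r| = 0.95, which falls in the strong range.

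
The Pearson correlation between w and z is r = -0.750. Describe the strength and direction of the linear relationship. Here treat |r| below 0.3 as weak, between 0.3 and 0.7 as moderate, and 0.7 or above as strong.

strong negative

r = -0.750 < 0 so the relationship is negative.
|r| = 0.750, which falls in the strong range.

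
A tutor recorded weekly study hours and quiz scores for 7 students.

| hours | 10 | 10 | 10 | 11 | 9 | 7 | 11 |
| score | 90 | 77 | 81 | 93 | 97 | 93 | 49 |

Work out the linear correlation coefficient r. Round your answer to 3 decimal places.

-0.499

n = 7, Σx = 68, Σy = 580, Σx² = 672, Σy² = 49698, Σxy = 5566
nΣxy − ΣxΣy = 38962 − 39440 = -478
nΣx² − (Σx)² = 4704 − 4624 = 80; nΣy² − (Σy)² = 347886 − 336400 = 11486
r = -478 / √(80 × 11486) = -478 / 958.5823 ≈ -0.499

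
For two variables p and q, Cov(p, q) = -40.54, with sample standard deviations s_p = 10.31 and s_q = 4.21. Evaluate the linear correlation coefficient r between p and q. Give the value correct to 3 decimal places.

r = Cov(p,q) / (s_p · s_q) = -40.54 / (10.31 × 4.21)
  = -40.54 / 43.4051 ≈ -0.934

-0.934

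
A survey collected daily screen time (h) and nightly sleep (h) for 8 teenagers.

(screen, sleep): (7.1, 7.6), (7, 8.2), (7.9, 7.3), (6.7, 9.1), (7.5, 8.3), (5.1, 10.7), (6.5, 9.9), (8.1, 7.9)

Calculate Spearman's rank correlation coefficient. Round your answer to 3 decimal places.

Rank screen: 5, 4, 7, 3, 6, 1, 2, 8
Rank sleep: 2, 4, 1, 6, 5, 8, 7, 3
d = rank(screen) − rank(sleep): 3, 0, 6, -3, 1, -7, -5, 5; Σd² = 154
ρ = 1 − 6Σd² / [n(n²−1)] = 1 − 6×154 / (8×63) = 1 − 924/504 ≈ -0.833

-0.833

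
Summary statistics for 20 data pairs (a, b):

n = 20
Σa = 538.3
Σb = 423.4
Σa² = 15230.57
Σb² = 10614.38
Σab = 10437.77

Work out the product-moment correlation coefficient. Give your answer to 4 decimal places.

-0.8655

r = (nΣab − ΣaΣb) / √[(nΣa² − (Σa)²)(nΣb² − (Σb)²)]
Numerator: 20×10437.77 − 538.3×423.4 = -19160.82
Denominator: √[(304611.4 − 289766.89)(212287.6 − 179267.56)] = √[14844.51 × 33020.04] = 22139.7000
r = -19160.82 / 22139.7000 ≈ -0.8655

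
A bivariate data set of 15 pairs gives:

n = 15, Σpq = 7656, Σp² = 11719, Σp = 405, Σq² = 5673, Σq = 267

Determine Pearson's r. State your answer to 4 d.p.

r = (nΣpq − ΣpΣq) / √[(nΣp² − (Σp)²)(nΣq² − (Σq)²)]
Numerator: 15×7656 − 405×267 = 6705
Denominator: √[(175785 − 164025)(85095 − 71289)] = √[11760 × 13806] = 12741.9998
r = 6705 / 12741.9998 ≈ 0.5262

0.5262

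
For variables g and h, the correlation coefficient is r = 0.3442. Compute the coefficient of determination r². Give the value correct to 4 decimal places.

0.1185

r² = (0.3442)² = 0.1185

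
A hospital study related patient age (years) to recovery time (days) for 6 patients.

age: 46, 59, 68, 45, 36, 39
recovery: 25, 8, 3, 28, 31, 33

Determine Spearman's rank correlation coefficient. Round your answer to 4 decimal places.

-0.9429

Rank age: 4, 5, 6, 3, 1, 2
Rank recovery: 3, 2, 1, 4, 5, 6
d = rank(age) − rank(recovery): 1, 3, 5, -1, -4, -4; Σd² = 68
ρ = 1 − 6Σd² / [n(n²−1)] = 1 − 6×68 / (6×35) = 1 − 408/210 ≈ -0.9429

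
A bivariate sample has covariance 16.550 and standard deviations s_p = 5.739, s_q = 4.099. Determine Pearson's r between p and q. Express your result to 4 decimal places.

r = Cov(p,q) / (s_p · s_q) = 16.550 / (5.739 × 4.099)
  = 16.550 / 23.5242 ≈ 0.7035

0.7035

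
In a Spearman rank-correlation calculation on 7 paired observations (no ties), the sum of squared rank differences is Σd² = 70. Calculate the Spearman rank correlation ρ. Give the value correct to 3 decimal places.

-0.250

ρ = 1 − 6Σd² / [n(n²−1)] = 1 − 6×70 / (7×48)
  = 1 − 420/336 = 1 − 1.2500 ≈ -0.250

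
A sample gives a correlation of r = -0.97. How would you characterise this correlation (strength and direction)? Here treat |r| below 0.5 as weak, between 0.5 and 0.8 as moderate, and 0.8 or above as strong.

strong negative

r = -0.97 < 0 so the relationship is negative.
|r| = 0.97, which falls in the strong range.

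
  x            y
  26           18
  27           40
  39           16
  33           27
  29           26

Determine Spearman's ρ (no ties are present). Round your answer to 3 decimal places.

-0.300

Rank x: 1, 2, 5, 4, 3
Rank y: 2, 5, 1, 4, 3
d = rank(x) − rank(y): -1, -3, 4, 0, 0; Σd² = 26
ρ = 1 − 6Σd² / [n(n²−1)] = 1 − 6×26 / (5×24) = 1 − 156/120 ≈ -0.300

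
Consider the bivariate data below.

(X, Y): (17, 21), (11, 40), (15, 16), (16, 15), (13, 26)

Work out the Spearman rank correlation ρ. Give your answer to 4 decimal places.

-0.7000

Rank X: 5, 1, 3, 4, 2
Rank Y: 3, 5, 2, 1, 4
d = rank(X) − rank(Y): 2, -4, 1, 3, -2; Σd² = 34
ρ = 1 − 6Σd² / [n(n²−1)] = 1 − 6×34 / (5×24) = 1 − 204/120 ≈ -0.7000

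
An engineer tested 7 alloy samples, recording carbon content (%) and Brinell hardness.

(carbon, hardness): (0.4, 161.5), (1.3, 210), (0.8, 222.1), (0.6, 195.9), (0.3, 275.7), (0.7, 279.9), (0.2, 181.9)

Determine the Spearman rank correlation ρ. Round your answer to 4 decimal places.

Rank carbon: 3, 7, 6, 4, 2, 5, 1
Rank hardness: 1, 4, 5, 3, 6, 7, 2
d = rank(carbon) − rank(hardness): 2, 3, 1, 1, -4, -2, -1; Σd² = 36
ρ = 1 − 6Σd² / [n(n²−1)] = 1 − 6×36 / (7×48) = 1 − 216/336 ≈ 0.3571

0.3571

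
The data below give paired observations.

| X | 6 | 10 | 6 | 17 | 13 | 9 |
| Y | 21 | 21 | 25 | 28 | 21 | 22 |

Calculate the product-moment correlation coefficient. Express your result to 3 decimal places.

n = 6, ΣX = 61, ΣY = 138, ΣX² = 711, ΣY² = 3216, ΣXY = 1433
nΣXY − ΣXΣY = 8598 − 8418 = 180
nΣX² − (ΣX)² = 4266 − 3721 = 545; nΣY² − (ΣY)² = 19296 − 19044 = 252
r = 180 / √(545 × 252) = 180 / 370.5941 ≈ 0.486

0.486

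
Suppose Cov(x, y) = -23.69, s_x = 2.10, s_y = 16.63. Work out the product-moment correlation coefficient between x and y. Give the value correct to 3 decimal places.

-0.678

r = Cov(x,y) / (s_x · s_y) = -23.69 / (2.10 × 16.63)
  = -23.69 / 34.9230 ≈ -0.678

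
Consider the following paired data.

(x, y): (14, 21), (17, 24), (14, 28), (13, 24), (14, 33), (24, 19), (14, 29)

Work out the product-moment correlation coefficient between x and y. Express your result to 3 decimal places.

n = 7, Σx = 110, Σy = 178, Σx² = 1818, Σy² = 4668, Σxy = 2730
nΣxy − ΣxΣy = 19110 − 19580 = -470
nΣx² − (Σx)² = 12726 − 12100 = 626; nΣy² − (Σy)² = 32676 − 31684 = 992
r = -470 / √(626 × 992) = -470 / 788.0305 ≈ -0.596

-0.596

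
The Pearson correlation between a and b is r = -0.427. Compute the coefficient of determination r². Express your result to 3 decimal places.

r² = (-0.427)² = 0.182

0.182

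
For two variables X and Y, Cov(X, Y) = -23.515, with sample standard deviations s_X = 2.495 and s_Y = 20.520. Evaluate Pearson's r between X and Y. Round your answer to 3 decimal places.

r = Cov(X,Y) / (s_X · s_Y) = -23.515 / (2.495 × 20.520)
  = -23.515 / 51.1974 ≈ -0.459

-0.459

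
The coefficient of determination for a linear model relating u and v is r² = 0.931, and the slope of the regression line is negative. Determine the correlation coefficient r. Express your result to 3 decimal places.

|r| = √0.931 = 0.965
The association is negative, so r = −0.965.

-0.965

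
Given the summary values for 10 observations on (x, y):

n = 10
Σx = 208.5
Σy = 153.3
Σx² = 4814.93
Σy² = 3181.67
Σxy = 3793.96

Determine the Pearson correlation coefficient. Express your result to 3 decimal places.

0.958

r = (nΣxy − ΣxΣy) / √[(nΣx² − (Σx)²)(nΣy² − (Σy)²)]
Numerator: 10×3793.96 − 208.5×153.3 = 5976.55
Denominator: √[(48149.3 − 43472.25)(31816.7 − 23500.89)] = √[4677.05 × 8315.81] = 6236.4621
r = 5976.55 / 6236.4621 ≈ 0.958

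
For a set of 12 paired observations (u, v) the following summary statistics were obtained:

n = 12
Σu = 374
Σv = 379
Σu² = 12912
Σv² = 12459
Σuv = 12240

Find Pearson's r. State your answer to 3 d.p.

r = (nΣuv − ΣuΣv) / √[(nΣu² − (Σu)²)(nΣv² − (Σv)²)]
Numerator: 12×12240 − 374×379 = 5134
Denominator: √[(154944 − 139876)(149508 − 143641)] = √[15068 × 5867] = 9402.3378
r = 5134 / 9402.3378 ≈ 0.546

0.546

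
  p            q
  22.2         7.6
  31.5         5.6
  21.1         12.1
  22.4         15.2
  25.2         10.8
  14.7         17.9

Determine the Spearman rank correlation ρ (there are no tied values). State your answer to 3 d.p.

-0.714

Rank p: 3, 6, 2, 4, 5, 1
Rank q: 2, 1, 4, 5, 3, 6
d = rank(p) − rank(q): 1, 5, -2, -1, 2, -5; Σd² = 60
ρ = 1 − 6Σd² / [n(n²−1)] = 1 − 6×60 / (6×35) = 1 − 360/210 ≈ -0.714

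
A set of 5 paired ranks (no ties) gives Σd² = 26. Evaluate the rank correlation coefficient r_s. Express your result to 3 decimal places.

ρ = 1 − 6Σd² / [n(n²−1)] = 1 − 6×26 / (5×24)
  = 1 − 156/120 = 1 − 1.3000 ≈ -0.300

-0.300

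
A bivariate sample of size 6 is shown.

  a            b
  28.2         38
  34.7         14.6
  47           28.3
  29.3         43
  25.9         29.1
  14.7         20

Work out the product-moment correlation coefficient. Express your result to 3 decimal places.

0.056

n = 6, Σa = 179.8, Σb = 173, Σa² = 5953.72, Σb² = 5553.86, Σab = 5215.91
nΣab − ΣaΣb = 31295.46 − 31105.4 = 190.06
nΣa² − (Σa)² = 35722.32 − 32328.04 = 3394.28; nΣb² − (Σb)² = 33323.16 − 29929 = 3394.16
r = 190.06 / √(3394.28 × 3394.16) = 190.06 / 3394.2200 ≈ 0.056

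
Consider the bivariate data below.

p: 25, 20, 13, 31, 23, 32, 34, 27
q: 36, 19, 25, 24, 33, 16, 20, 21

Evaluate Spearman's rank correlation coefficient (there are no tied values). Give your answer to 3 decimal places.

Rank p: 4, 2, 1, 6, 3, 7, 8, 5
Rank q: 8, 2, 6, 5, 7, 1, 3, 4
d = rank(p) − rank(q): -4, 0, -5, 1, -4, 6, 5, 1; Σd² = 120
ρ = 1 − 6Σd² / [n(n²−1)] = 1 − 6×120 / (8×63) = 1 − 720/504 ≈ -0.429

-0.429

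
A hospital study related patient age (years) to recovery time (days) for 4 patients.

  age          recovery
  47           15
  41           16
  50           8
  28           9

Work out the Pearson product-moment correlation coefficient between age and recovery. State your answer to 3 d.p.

0.176

n = 4, Σx = 166, Σy = 48, Σx² = 7174, Σy² = 626, Σxy = 2013
nΣxy − ΣxΣy = 8052 − 7968 = 84
nΣx² − (Σx)² = 28696 − 27556 = 1140; nΣy² − (Σy)² = 2504 − 2304 = 200
r = 84 / √(1140 × 200) = 84 / 477.4935 ≈ 0.176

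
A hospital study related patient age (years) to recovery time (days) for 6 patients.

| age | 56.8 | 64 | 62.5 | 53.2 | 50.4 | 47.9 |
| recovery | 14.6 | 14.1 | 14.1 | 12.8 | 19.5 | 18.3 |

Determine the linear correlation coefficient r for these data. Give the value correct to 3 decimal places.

-0.672

n = 6, Σx = 334.8, Σy = 93.4, Σx² = 18893.3, Σy² = 1489.76, Σxy = 5153.26
nΣxy − ΣxΣy = 30919.56 − 31270.32 = -350.76
nΣx² − (Σx)² = 113359.8 − 112091.04 = 1268.76; nΣy² − (Σy)² = 8938.56 − 8723.56 = 215
r = -350.76 / √(1268.76 × 215) = -350.76 / 522.2867 ≈ -0.672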